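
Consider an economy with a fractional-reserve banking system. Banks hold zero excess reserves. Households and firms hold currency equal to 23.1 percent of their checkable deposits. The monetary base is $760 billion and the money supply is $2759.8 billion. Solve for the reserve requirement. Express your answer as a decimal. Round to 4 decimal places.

0.1080

Using m = M/MB = 2759.8/760 ≈ 3.631316. Since m = (1 + c)/(c + rr + e), the denominator satisfies c + rr + e = (1 + c)/m = (1 + 0.231) / 3.631316 ≈ 0.338996.
With c = 0.231 and e = 0, the reserve requirement is 0.338996 − 0.231 − 0 = 0.107996.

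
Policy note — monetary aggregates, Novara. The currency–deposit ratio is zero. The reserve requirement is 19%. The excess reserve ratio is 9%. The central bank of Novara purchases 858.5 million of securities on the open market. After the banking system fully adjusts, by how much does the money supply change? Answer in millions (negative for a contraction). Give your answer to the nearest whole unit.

The money multiplier is m = 1 / (rr + e) = 1 / (0.19 + 0.09) ≈ 3.5714.
The purchase adds 858.5 million of base, so ΔM = m × ΔMB = 3.5714 × (+858.5) = 3066.0469 million.

3066 million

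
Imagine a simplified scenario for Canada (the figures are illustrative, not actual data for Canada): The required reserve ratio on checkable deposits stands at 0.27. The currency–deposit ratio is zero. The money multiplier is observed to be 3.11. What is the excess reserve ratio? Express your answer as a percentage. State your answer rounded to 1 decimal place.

Using m = 3.11. Since m = (1 + c)/(c + rr + e), the denominator satisfies c + rr + e = (1 + c)/m = (1 + 0) / 3.11 ≈ 0.321543.
With c = 0 and rr = 0.27, the excess reserve ratio is 0.321543 − 0 − 0.27 = 0.051543.

5.2%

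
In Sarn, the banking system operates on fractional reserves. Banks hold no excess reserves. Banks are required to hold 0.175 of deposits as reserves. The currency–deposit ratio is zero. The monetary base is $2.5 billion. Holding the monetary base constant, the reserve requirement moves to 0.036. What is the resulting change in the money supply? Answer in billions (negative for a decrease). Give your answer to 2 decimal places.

$55.16 billion

Initially m₁ = 1 / (0.175) ≈ 5.7143, so M₁ = 5.7143 × 2.5 ≈ 14.2858 billion.
After the change m₂ = 1 / (0.036) ≈ 27.7778, so M₂ = 27.7778 × 2.5 = 69.4445 billion.
ΔM = M₂ − M₁ = 69.4445 − 14.2858 = 55.1587 billion.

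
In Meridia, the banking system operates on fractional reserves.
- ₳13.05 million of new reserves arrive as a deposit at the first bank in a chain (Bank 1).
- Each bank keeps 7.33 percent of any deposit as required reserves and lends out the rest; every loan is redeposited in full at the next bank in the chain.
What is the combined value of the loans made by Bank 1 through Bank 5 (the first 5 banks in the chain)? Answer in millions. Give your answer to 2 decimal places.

Bank i lends (1 − rr)^i of the original deposit: Bank 1 lends 13.05·0.9267 ≈ 12.0934, Bank 2 lends 13.05·0.9267² ≈ 11.2070, and so on.
Summing a geometric series: total = 13.05·[0.9267·(1 − 0.9267^5) / (1 − 0.9267)] ≈ 52.2290 million.

₳52.23 million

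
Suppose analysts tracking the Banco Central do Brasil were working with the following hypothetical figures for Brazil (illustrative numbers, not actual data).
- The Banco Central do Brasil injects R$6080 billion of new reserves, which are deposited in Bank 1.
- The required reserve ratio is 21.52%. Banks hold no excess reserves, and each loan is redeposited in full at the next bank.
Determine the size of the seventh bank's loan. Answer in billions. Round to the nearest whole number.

R$1115 billion

Each bank lends a fraction (1 − rr) = 0.7848 of the deposit it receives, so Bank 7 receives 6080·0.7848^6 and lends 6080·0.7848^7 ≈ 1114.8503 billion.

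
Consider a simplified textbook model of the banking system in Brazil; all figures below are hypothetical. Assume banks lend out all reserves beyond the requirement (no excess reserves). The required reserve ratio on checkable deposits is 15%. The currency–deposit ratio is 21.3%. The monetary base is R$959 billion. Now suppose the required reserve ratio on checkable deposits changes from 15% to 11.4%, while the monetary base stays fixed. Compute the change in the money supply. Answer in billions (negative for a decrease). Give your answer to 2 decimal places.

R$352.80 billion

Initially m₁ = (1 + 0.213) / (0.15 + 0.213) ≈ 3.341598, so M₁ = 3.341598 × 959 ≈ 3204.5925 billion.
After the change m₂ = (1 + 0.213) / (0.114 + 0.213) ≈ 3.709480, so M₂ = 3.709480 × 959 ≈ 3557.3913 billion.
ΔM = M₂ − M₁ = 3557.3913 − 3204.5925 = 352.7988 billion.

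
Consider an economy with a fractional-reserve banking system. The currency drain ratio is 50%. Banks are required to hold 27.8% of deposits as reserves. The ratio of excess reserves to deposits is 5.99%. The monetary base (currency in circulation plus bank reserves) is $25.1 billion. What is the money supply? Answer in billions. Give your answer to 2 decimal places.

The money multiplier is m = (1 + c) / (rr + e + c) = (1 + 0.5) / (0.278 + 0.0599 + 0.5) ≈ 1.79019.
So M = m × MB = 1.79019 × 25.1 ≈ 44.9338 billion.

$44.93 billion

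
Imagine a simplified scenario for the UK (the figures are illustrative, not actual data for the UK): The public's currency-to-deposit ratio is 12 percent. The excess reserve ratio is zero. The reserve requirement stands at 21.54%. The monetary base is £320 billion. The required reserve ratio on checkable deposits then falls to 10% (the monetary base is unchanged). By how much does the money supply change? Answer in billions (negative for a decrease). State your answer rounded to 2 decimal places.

£560.52 billion

Initially m₁ = (1 + 0.12) / (0.2154 + 0.12) ≈ 3.339296, so M₁ = 3.339296 × 320 ≈ 1068.5747 billion.
After the change m₂ = (1 + 0.12) / (0.1 + 0.12) ≈ 5.090909, so M₂ = 5.090909 × 320 ≈ 1629.0909 billion.
ΔM = M₂ − M₁ = 1629.0909 − 1068.5747 = 560.5162 billion.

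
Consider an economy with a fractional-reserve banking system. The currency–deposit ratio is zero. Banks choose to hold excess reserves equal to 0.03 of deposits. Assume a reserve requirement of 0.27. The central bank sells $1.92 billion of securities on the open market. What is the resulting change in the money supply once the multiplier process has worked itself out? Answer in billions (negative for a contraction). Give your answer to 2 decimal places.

The money multiplier is m = 1 / (rr + e) = 1 / (0.27 + 0.03) ≈ 3.3333.
The sale removes 1.92 billion of base, so ΔM = m × ΔMB = 3.3333 × (−1.92) ≈ -6.3999 billion.

-6.40 billion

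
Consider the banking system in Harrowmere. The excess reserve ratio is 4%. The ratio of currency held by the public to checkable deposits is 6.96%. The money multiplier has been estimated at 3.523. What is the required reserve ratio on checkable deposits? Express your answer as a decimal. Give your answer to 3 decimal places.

Using m = 3.523. Since m = (1 + c)/(c + rr + e), the denominator satisfies c + rr + e = (1 + c)/m = (1 + 0.0696) / 3.523 ≈ 0.303605.
With c = 0.0696 and e = 0.04, the required reserve ratio on checkable deposits is 0.303605 − 0.0696 − 0.04 = 0.194005.

0.194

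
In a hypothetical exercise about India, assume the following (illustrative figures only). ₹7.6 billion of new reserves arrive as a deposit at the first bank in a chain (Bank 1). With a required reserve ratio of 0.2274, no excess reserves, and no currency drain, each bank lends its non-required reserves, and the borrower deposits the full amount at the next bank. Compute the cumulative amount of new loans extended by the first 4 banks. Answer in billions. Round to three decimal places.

₹16.621 billion

Bank i lends (1 − rr)^i of the original deposit: Bank 1 lends 7.6·0.7726 ≈ 5.8718, Bank 2 lends 7.6·0.7726² ≈ 4.5365, and so on.
Summing a geometric series: total = 7.6·[0.7726·(1 − 0.7726^4) / (1 − 0.7726)] ≈ 16.6211 billion.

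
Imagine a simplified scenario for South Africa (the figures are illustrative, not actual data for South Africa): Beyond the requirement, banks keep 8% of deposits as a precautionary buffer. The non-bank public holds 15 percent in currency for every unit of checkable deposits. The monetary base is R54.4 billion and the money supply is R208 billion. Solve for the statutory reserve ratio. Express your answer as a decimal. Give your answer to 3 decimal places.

Using m = M/MB = 208/54.4 ≈ 3.823529. Since m = (1 + c)/(c + rr + e), the denominator satisfies c + rr + e = (1 + c)/m = (1 + 0.15) / 3.823529 ≈ 0.300769.
With c = 0.15 and e = 0.08, the statutory reserve ratio is 0.300769 − 0.15 − 0.08 = 0.070769.

0.071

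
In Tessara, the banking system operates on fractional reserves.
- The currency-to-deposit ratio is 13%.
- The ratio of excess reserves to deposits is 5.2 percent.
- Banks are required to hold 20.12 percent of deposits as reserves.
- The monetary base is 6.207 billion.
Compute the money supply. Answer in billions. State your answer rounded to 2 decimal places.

18.30 billion

The money multiplier is m = (1 + c) / (rr + e + c) = (1 + 0.13) / (0.2012 + 0.052 + 0.13) ≈ 2.9489.
So M = m × MB = 2.9489 × 6.207 ≈ 18.3038 billion.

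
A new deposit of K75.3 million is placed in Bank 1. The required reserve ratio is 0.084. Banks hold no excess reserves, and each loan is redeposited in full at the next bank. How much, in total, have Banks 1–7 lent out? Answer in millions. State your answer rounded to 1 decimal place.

Bank i lends (1 − rr)^i of the original deposit: Bank 1 lends 75.3·0.9160 = 68.9748, Bank 2 lends 75.3·0.9160² ≈ 63.1809, and so on.
Summing a geometric series: total = 75.3·[0.9160·(1 − 0.9160^7) / (1 − 0.9160)] ≈ 376.8253 million.

K376.8 million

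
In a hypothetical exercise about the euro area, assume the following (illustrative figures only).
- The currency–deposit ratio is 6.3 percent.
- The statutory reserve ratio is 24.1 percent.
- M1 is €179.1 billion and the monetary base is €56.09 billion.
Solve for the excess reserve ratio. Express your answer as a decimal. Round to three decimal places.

0.029

Using m = M/MB = 179.1/56.09 ≈ 3.193083. Since m = (1 + c)/(c + rr + e), the denominator satisfies c + rr + e = (1 + c)/m = (1 + 0.063) / 3.193083 ≈ 0.332907.
With c = 0.063 and rr = 0.241, the excess reserve ratio is 0.332907 − 0.063 − 0.241 = 0.028907.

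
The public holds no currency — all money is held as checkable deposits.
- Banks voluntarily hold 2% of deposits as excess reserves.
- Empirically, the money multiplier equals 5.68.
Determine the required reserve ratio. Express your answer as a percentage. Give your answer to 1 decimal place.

15.6%

Using m = 5.68. Since m = (1 + c)/(c + rr + e), the denominator satisfies c + rr + e = (1 + c)/m = (1 + 0) / 5.68 ≈ 0.176056.
With c = 0 and e = 0.02, the required reserve ratio is 0.176056 − 0 − 0.02 = 0.156056.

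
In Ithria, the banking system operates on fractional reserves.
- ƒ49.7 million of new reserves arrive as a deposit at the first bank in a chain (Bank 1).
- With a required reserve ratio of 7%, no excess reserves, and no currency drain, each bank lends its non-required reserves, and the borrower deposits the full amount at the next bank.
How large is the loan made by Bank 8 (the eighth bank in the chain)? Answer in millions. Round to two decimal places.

Each bank lends a fraction (1 − rr) = 0.9300 of the deposit it receives, so Bank 8 receives 49.7·0.9300^7 and lends 49.7·0.9300^8 ≈ 27.8112 million.

ƒ27.81 million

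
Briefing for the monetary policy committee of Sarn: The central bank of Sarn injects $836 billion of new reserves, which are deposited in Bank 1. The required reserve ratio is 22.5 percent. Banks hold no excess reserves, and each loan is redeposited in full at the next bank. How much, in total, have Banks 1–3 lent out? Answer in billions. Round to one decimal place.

Bank i lends (1 − rr)^i of the original deposit: Bank 1 lends 836·0.7750 = 647.9000, Bank 2 lends 836·0.7750² = 502.1225, and so on.
Summing a geometric series: total = 836·[0.7750·(1 − 0.7750^3) / (1 − 0.7750)] ≈ 1539.1674 billion.

$1539.2 billion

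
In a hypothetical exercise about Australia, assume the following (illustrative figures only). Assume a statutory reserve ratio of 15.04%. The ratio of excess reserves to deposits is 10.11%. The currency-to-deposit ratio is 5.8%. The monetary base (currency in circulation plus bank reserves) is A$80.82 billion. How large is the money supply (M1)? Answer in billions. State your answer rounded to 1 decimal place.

A$276.3 billion

The money multiplier is m = (1 + c) / (rr + e + c) = (1 + 0.058) / (0.1504 + 0.1011 + 0.058) ≈ 3.4184.
So M = m × MB = 3.4184 × 80.82 ≈ 276.2751 billion.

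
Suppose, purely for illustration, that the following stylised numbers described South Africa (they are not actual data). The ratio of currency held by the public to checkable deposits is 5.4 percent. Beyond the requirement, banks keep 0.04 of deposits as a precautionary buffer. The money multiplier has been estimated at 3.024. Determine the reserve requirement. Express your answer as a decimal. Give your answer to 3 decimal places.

0.255

Using m = 3.024. Since m = (1 + c)/(c + rr + e), the denominator satisfies c + rr + e = (1 + c)/m = (1 + 0.054) / 3.024 ≈ 0.348545.
With c = 0.054 and e = 0.04, the reserve requirement is 0.348545 − 0.054 − 0.04 = 0.254545.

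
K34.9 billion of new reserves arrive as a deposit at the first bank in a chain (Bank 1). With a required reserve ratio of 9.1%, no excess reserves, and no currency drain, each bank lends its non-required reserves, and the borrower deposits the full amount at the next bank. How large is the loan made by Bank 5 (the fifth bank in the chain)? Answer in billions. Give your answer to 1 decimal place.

K21.7 billion

Each bank lends a fraction (1 − rr) = 0.9090 of the deposit it receives, so Bank 5 receives 34.9·0.9090^4 and lends 34.9·0.9090^5 ≈ 21.6593 billion.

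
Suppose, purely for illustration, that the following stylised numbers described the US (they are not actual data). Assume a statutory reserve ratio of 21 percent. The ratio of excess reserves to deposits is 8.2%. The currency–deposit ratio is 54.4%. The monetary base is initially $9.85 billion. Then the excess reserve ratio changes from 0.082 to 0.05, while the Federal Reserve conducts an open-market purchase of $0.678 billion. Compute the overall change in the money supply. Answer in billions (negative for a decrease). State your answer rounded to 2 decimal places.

$2.03 billion

Before: m₁ = (1 + 0.544) / (0.21 + 0.082 + 0.544) ≈ 1.84689, MB₁ = 9.85, so M₁ = 1.84689 × 9.85 ≈ 18.1919 billion.
After: m₂ = (1 + 0.544) / (0.21 + 0.05 + 0.544) ≈ 1.92040, MB₂ = 9.85 + 0.678 = 10.528, so M₂ = 1.92040 × 10.528 ≈ 20.218 billion.
ΔM = M₂ − M₁ = 20.218 − 18.1919 = 2.0261 billion.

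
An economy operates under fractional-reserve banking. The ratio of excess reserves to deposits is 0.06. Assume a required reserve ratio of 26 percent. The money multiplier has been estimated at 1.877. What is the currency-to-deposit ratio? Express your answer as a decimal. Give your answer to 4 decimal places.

0.4554

Using m = 1.877. From m = (1 + c)/(c + rr + e), rearranging gives 1 + c = m·(c + rr + e), so c·(1 − m) = m·(rr + e) − 1.
Hence c = [m·(rr + e) − 1]/(1 − m) = [1.877 × (0.26 + 0.06) − 1] / (1 − 1.877) ≈ 0.455371.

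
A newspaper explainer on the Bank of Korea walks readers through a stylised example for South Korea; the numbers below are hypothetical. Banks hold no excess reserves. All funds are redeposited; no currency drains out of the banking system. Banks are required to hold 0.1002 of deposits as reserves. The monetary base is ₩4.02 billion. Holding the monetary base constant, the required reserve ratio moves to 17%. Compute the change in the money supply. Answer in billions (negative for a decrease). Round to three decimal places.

Initially m₁ = 1 / (0.1002) ≈ 9.98004, so M₁ = 9.98004 × 4.02 ≈ 40.1198 billion.
After the change m₂ = 1 / (0.17) ≈ 5.88235, so M₂ = 5.88235 × 4.02 ≈ 23.647 billion.
ΔM = M₂ − M₁ = 23.647 − 40.1198 = -16.4728 billion.

-16.473 billion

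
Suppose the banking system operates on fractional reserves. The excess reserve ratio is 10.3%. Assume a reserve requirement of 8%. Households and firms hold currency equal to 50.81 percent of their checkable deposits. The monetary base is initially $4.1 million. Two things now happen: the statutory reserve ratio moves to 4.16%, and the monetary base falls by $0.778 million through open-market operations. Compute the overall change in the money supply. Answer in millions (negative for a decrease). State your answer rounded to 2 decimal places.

Before: m₁ = (1 + 0.5081) / (0.08 + 0.103 + 0.5081) ≈ 2.1822, MB₁ = 4.1, so M₁ = 2.1822 × 4.1 ≈ 8.947 million.
After: m₂ = (1 + 0.5081) / (0.0416 + 0.103 + 0.5081) ≈ 2.3106, MB₂ = 4.1 − 0.778 = 3.322, so M₂ = 2.3106 × 3.322 ≈ 7.6758 million.
ΔM = M₂ − M₁ = 7.6758 − 8.947 = -1.2712 million.

-1.27 million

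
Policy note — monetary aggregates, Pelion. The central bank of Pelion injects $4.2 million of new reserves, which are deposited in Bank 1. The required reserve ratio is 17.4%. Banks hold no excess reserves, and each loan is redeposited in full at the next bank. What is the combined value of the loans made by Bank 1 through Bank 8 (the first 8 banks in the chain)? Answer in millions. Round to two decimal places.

Bank i lends (1 − rr)^i of the original deposit: Bank 1 lends 4.2·0.8260 = 3.4692, Bank 2 lends 4.2·0.8260² ≈ 2.8656, and so on.
Summing a geometric series: total = 4.2·[0.8260·(1 − 0.8260^8) / (1 − 0.8260)] ≈ 15.6176 million.

$15.62 million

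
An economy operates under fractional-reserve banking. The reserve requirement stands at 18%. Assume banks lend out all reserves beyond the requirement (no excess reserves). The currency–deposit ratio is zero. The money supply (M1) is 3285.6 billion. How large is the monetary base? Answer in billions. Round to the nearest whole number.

591 billion

With no currency drain and no excess reserves, the money multiplier is m = 1/rr = 1/0.18 ≈ 5.55556.
The monetary base is MB = M / m = 3285.6 / 5.55556 ≈ 591.4075 billion.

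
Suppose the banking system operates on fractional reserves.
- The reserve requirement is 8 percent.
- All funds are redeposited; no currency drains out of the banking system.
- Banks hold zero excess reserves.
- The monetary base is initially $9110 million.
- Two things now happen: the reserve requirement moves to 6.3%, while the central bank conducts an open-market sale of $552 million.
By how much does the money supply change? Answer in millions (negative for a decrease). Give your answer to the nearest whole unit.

Before: m₁ = 1 / (0.08) = 12.5, MB₁ = 9110, so M₁ = 12.5 × 9110 = 113875 million.
After: m₂ = 1 / (0.063) ≈ 15.87302, MB₂ = 9110 − 552 = 8558, so M₂ = 15.87302 × 8558 ≈ 135841.3052 million.
ΔM = M₂ − M₁ = 135841.3052 − 113875 = 21966.3052 million.

$21966 million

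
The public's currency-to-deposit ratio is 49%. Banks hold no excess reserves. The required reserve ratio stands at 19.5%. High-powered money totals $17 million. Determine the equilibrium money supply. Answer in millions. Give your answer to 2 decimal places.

The money multiplier is m = (1 + c) / (rr + c) = (1 + 0.49) / (0.195 + 0.49) ≈ 2.17518.
So M = m × MB = 2.17518 × 17 ≈ 36.9781 million.

$36.98 million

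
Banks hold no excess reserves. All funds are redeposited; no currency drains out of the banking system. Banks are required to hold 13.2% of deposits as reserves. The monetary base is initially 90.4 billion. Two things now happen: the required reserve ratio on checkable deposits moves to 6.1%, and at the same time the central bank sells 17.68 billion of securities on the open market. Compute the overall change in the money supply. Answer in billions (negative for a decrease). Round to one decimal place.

Before: m₁ = 1 / (0.132) ≈ 7.5758, MB₁ = 90.4, so M₁ = 7.5758 × 90.4 ≈ 684.8523 billion.
After: m₂ = 1 / (0.061) ≈ 16.3934, MB₂ = 90.4 − 17.68 = 72.72, so M₂ = 16.3934 × 72.72 ≈ 1192.128 billion.
ΔM = M₂ − M₁ = 1192.128 − 684.8523 = 507.2757 billion.

507.3 billion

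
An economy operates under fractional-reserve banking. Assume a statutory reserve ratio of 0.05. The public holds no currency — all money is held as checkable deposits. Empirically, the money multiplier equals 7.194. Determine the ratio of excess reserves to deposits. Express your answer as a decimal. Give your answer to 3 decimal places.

0.089

Using m = 7.194. Since m = (1 + c)/(c + rr + e), the denominator satisfies c + rr + e = (1 + c)/m = (1 + 0) / 7.194 ≈ 0.139005.
With c = 0 and rr = 0.05, the ratio of excess reserves to deposits is 0.139005 − 0 − 0.05 = 0.089005.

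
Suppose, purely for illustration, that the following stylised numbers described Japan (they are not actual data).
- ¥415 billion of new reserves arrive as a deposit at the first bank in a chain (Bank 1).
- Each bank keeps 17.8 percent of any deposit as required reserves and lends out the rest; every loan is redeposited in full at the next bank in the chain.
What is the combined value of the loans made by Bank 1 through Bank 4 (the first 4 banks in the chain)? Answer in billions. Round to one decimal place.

Bank i lends (1 − rr)^i of the original deposit: Bank 1 lends 415·0.8220 = 341.1300, Bank 2 lends 415·0.8220² ≈ 280.4089, and so on.
Summing a geometric series: total = 415·[0.8220·(1 − 0.8220^4) / (1 − 0.8220)] ≈ 1041.5027 billion.

¥1041.5 billion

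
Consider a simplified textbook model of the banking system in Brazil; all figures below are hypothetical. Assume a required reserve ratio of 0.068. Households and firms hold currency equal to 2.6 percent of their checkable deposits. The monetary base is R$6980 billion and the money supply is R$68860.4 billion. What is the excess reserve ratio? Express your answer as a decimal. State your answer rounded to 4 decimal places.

0.0100

Using m = M/MB = 68860.4/6980 ≈ 9.865387. Since m = (1 + c)/(c + rr + e), the denominator satisfies c + rr + e = (1 + c)/m = (1 + 0.026) / 9.865387 ≈ 0.104000.
With c = 0.026 and rr = 0.068, the excess reserve ratio is 0.104000 − 0.026 − 0.068 = 0.01.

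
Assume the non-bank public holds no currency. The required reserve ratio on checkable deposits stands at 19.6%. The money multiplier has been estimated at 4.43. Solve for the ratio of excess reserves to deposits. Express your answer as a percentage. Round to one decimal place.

3.0%

Using m = 4.43. Since m = (1 + c)/(c + rr + e), the denominator satisfies c + rr + e = (1 + c)/m = (1 + 0) / 4.43 ≈ 0.225734.
With c = 0 and rr = 0.196, the ratio of excess reserves to deposits is 0.225734 − 0 − 0.196 = 0.029734.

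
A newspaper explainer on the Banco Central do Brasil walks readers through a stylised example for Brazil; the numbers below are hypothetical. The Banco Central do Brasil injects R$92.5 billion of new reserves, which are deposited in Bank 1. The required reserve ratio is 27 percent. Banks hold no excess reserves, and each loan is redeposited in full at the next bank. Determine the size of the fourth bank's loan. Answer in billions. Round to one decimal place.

R$26.3 billion

Each bank lends a fraction (1 − rr) = 0.7300 of the deposit it receives, so Bank 4 receives 92.5·0.7300^3 and lends 92.5·0.7300^4 ≈ 26.2684 billion.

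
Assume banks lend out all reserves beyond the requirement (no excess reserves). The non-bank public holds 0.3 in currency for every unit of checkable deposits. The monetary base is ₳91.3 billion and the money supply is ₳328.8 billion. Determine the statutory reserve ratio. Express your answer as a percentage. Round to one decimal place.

6.1%

Using m = M/MB = 328.8/91.3 ≈ 3.601314. Since m = (1 + c)/(c + rr + e), the denominator satisfies c + rr + e = (1 + c)/m = (1 + 0.3) / 3.601314 ≈ 0.360979.
With c = 0.3 and e = 0, the statutory reserve ratio is 0.360979 − 0.3 − 0 = 0.060979.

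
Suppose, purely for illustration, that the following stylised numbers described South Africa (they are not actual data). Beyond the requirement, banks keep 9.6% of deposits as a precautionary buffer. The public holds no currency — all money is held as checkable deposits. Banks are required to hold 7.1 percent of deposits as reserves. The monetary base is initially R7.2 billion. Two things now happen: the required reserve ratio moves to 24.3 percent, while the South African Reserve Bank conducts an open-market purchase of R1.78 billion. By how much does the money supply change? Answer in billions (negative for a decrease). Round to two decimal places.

Before: m₁ = 1 / (0.071 + 0.096) ≈ 5.9880, MB₁ = 7.2, so M₁ = 5.9880 × 7.2 = 43.1136 billion.
After: m₂ = 1 / (0.243 + 0.096) ≈ 2.9499, MB₂ = 7.2 + 1.78 = 8.98, so M₂ = 2.9499 × 8.98 ≈ 26.4901 billion.
ΔM = M₂ − M₁ = 26.4901 − 43.1136 = -16.6235 billion.

-16.62 billion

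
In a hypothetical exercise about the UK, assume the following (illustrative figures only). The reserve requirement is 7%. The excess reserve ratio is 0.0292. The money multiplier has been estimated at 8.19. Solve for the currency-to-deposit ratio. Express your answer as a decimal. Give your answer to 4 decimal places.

0.0261

Using m = 8.19. From m = (1 + c)/(c + rr + e), rearranging gives 1 + c = m·(c + rr + e), so c·(1 − m) = m·(rr + e) − 1.
Hence c = [m·(rr + e) − 1]/(1 − m) = [8.19 × (0.07 + 0.0292) − 1] / (1 − 8.19) ≈ 0.026085.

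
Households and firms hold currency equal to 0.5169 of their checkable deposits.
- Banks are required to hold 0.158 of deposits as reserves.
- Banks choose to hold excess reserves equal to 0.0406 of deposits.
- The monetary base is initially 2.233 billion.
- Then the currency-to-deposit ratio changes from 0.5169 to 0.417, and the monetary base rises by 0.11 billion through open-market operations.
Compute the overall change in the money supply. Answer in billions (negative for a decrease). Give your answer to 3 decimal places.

Before: m₁ = (1 + 0.5169) / (0.158 + 0.0406 + 0.5169) ≈ 2.12006, MB₁ = 2.233, so M₁ = 2.12006 × 2.233 ≈ 4.7341 billion.
After: m₂ = (1 + 0.417) / (0.158 + 0.0406 + 0.417) ≈ 2.30182, MB₂ = 2.233 + 0.11 = 2.343, so M₂ = 2.30182 × 2.343 ≈ 5.3932 billion.
ΔM = M₂ − M₁ = 5.3932 − 4.7341 = 0.6591 billion.

0.659 billion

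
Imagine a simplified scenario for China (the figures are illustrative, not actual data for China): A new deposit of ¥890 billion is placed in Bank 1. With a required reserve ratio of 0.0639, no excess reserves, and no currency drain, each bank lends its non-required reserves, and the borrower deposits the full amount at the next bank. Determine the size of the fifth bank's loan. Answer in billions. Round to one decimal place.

¥639.7 billion

Each bank lends a fraction (1 − rr) = 0.9361 of the deposit it receives, so Bank 5 receives 890·0.9361^4 and lends 890·0.9361^5 ≈ 639.7367 billion.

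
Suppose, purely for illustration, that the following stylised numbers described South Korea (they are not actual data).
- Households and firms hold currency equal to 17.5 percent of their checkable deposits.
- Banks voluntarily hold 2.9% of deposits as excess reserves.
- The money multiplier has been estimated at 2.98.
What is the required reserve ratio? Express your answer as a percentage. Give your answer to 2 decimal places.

Using m = 2.98. Since m = (1 + c)/(c + rr + e), the denominator satisfies c + rr + e = (1 + c)/m = (1 + 0.175) / 2.98 ≈ 0.394295.
With c = 0.175 and e = 0.029, the required reserve ratio is 0.394295 − 0.175 − 0.029 = 0.190295.

19.03%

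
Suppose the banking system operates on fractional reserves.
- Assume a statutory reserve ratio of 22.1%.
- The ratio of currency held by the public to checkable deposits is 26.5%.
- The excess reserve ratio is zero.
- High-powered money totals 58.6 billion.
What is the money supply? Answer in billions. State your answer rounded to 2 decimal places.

The money multiplier is m = (1 + c) / (rr + c) = (1 + 0.265) / (0.221 + 0.265) ≈ 2.60288.
So M = m × MB = 2.60288 × 58.6 ≈ 152.5288 billion.

152.53 billion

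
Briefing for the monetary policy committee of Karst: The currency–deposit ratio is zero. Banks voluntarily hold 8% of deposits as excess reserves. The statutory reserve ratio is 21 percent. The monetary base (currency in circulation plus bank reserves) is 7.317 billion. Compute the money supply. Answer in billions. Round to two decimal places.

The money multiplier is m = 1 / (rr + e) = 1 / (0.21 + 0.08) ≈ 3.4483.
So M = m × MB = 3.4483 × 7.317 ≈ 25.2312 billion.

25.23 billion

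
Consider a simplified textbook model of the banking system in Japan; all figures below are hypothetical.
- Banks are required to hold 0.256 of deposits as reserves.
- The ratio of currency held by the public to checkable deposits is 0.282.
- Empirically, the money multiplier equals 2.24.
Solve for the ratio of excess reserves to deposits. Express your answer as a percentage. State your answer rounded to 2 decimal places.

Using m = 2.24. Since m = (1 + c)/(c + rr + e), the denominator satisfies c + rr + e = (1 + c)/m = (1 + 0.282) / 2.24 ≈ 0.572321.
With c = 0.282 and rr = 0.256, the ratio of excess reserves to deposits is 0.572321 − 0.282 − 0.256 = 0.034321.

3.43%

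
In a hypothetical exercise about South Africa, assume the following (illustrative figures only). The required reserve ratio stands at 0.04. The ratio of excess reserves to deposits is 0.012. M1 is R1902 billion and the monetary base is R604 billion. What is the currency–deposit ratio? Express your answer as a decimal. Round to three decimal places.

Using m = M/MB = 1902/604 ≈ 3.149007. From m = (1 + c)/(c + rr + e), rearranging gives 1 + c = m·(c + rr + e), so c·(1 − m) = m·(rr + e) − 1.
Hence c = [m·(rr + e) − 1]/(1 − m) = [3.149007 × (0.04 + 0.012) − 1] / (1 − 3.149007) ≈ 0.389134.

0.389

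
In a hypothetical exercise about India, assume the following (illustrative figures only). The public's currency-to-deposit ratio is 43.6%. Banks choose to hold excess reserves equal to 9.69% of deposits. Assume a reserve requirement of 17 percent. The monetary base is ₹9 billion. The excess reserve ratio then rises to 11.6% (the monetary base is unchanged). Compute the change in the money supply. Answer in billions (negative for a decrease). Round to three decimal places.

-0.486 billion

Initially m₁ = (1 + 0.436) / (0.17 + 0.0969 + 0.436) ≈ 2.04296, so M₁ = 2.04296 × 9 ≈ 18.3866 billion.
After the change m₂ = (1 + 0.436) / (0.17 + 0.116 + 0.436) ≈ 1.98892, so M₂ = 1.98892 × 9 ≈ 17.9003 billion.
ΔM = M₂ − M₁ = 17.9003 − 18.3866 = -0.4863 billion.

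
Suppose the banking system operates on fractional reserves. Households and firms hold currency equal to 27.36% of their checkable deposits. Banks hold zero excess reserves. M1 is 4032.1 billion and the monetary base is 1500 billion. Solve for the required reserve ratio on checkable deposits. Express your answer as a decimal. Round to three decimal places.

Using m = M/MB = 4032.1/1500 ≈ 2.688067. Since m = (1 + c)/(c + rr + e), the denominator satisfies c + rr + e = (1 + c)/m = (1 + 0.2736) / 2.688067 ≈ 0.473798.
With c = 0.2736 and e = 0, the required reserve ratio on checkable deposits is 0.473798 − 0.2736 − 0 = 0.200198.

0.200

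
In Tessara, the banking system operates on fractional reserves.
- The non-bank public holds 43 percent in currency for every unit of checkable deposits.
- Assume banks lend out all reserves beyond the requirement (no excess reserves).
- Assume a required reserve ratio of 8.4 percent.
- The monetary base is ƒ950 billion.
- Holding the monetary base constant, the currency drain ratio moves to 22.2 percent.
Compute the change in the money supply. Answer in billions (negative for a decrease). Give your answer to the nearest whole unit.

Initially m₁ = (1 + 0.43) / (0.084 + 0.43) ≈ 2.7821, so M₁ = 2.7821 × 950 = 2642.995 billion.
After the change m₂ = (1 + 0.222) / (0.084 + 0.222) ≈ 3.9935, so M₂ = 3.9935 × 950 = 3793.825 billion.
ΔM = M₂ − M₁ = 3793.825 − 2642.995 = 1150.83 billion.

ƒ1151 billion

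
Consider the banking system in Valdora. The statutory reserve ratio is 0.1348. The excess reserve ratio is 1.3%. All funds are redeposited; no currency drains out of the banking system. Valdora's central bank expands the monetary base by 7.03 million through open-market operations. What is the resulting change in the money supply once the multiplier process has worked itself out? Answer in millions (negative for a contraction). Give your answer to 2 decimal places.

47.56 million

The money multiplier is m = 1 / (rr + e) = 1 / (0.1348 + 0.013) ≈ 6.7659.
The purchase adds 7.03 million of base, so ΔM = m × ΔMB = 6.7659 × (+7.03) ≈ 47.5643 million.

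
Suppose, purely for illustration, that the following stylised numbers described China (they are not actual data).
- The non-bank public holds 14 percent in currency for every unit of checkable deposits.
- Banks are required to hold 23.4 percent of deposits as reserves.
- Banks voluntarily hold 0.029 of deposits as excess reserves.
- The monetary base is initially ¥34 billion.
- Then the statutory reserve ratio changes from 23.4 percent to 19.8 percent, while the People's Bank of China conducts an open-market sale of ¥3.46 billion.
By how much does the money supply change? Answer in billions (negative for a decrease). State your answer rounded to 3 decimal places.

-1.313 billion

Before: m₁ = (1 + 0.14) / (0.234 + 0.029 + 0.14) ≈ 2.828784, MB₁ = 34, so M₁ = 2.828784 × 34 ≈ 96.1787 billion.
After: m₂ = (1 + 0.14) / (0.198 + 0.029 + 0.14) ≈ 3.106267, MB₂ = 34 − 3.46 = 30.54, so M₂ = 3.106267 × 30.54 ≈ 94.8654 billion.
ΔM = M₂ − M₁ = 94.8654 − 96.1787 = -1.3133 billion.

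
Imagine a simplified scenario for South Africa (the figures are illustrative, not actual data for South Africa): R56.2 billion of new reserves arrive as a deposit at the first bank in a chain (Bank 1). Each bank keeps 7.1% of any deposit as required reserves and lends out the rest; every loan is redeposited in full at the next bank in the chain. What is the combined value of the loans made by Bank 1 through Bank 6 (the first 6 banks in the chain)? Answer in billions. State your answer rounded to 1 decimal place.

Bank i lends (1 − rr)^i of the original deposit: Bank 1 lends 56.2·0.9290 = 52.2098, Bank 2 lends 56.2·0.9290² ≈ 48.5029, and so on.
Summing a geometric series: total = 56.2·[0.9290·(1 − 0.9290^6) / (1 − 0.9290)] ≈ 262.6467 billion.

R262.6 billion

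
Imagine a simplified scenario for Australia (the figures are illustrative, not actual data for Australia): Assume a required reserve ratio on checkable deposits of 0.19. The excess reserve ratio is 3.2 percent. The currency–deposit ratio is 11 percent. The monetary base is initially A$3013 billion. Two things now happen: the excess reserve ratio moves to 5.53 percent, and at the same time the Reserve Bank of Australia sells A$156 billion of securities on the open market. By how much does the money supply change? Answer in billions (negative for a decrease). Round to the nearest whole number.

-1148 billion

Before: m₁ = (1 + 0.11) / (0.19 + 0.032 + 0.11) ≈ 3.34337, MB₁ = 3013, so M₁ = 3.34337 × 3013 ≈ 10073.5738 billion.
After: m₂ = (1 + 0.11) / (0.19 + 0.0553 + 0.11) ≈ 3.12412, MB₂ = 3013 − 156 = 2857, so M₂ = 3.12412 × 2857 ≈ 8925.6108 billion.
ΔM = M₂ − M₁ = 8925.6108 − 10073.5738 = -1147.963 billion.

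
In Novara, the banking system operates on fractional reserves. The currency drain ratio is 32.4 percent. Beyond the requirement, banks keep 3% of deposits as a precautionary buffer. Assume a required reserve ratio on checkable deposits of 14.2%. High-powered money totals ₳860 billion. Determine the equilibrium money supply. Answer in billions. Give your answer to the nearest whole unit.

The money multiplier is m = (1 + c) / (rr + e + c) = (1 + 0.324) / (0.142 + 0.03 + 0.324) ≈ 2.6694.
So M = m × MB = 2.6694 × 860 = 2295.684 billion.

₳2296 billion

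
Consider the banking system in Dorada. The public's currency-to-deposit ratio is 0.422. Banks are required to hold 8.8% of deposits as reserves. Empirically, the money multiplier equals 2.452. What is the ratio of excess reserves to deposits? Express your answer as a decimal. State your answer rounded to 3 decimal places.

Using m = 2.452. Since m = (1 + c)/(c + rr + e), the denominator satisfies c + rr + e = (1 + c)/m = (1 + 0.422) / 2.452 ≈ 0.579935.
With c = 0.422 and rr = 0.088, the ratio of excess reserves to deposits is 0.579935 − 0.422 − 0.088 = 0.069935.

0.070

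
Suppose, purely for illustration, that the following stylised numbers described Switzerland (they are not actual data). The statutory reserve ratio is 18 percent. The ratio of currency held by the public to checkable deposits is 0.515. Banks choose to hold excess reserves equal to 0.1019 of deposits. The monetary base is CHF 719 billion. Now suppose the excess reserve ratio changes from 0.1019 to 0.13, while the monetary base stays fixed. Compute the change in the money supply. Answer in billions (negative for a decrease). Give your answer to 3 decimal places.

Initially m₁ = (1 + 0.515) / (0.18 + 0.1019 + 0.515) ≈ 1.9011168, so M₁ = 1.9011168 × 719 ≈ 1366.903 billion.
After the change m₂ = (1 + 0.515) / (0.18 + 0.13 + 0.515) ≈ 1.8363636, so M₂ = 1.8363636 × 719 ≈ 1320.3454 billion.
ΔM = M₂ − M₁ = 1320.3454 − 1366.903 = -46.5576 billion.

-46.558 billion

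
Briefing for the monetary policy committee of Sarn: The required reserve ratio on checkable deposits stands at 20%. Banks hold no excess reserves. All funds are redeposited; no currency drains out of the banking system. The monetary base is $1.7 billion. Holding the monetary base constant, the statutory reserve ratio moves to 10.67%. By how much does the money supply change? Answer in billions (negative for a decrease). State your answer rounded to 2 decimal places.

Initially m₁ = 1 / (0.2) = 5, so M₁ = 5 × 1.7 = 8.5 billion.
After the change m₂ = 1 / (0.1067) ≈ 9.3721, so M₂ = 9.3721 × 1.7 ≈ 15.9326 billion.
ΔM = M₂ − M₁ = 15.9326 − 8.5 = 7.4326 billion.

$7.43 billion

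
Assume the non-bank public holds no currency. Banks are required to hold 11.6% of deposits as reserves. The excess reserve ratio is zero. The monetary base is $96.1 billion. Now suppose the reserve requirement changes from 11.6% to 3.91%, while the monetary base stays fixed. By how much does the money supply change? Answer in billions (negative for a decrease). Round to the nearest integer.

$1629 billion

Initially m₁ = 1 / (0.116) ≈ 8.6207, so M₁ = 8.6207 × 96.1 ≈ 828.4493 billion.
After the change m₂ = 1 / (0.0391) ≈ 25.5754, so M₂ = 25.5754 × 96.1 ≈ 2457.7959 billion.
ΔM = M₂ − M₁ = 2457.7959 − 828.4493 = 1629.3466 billion.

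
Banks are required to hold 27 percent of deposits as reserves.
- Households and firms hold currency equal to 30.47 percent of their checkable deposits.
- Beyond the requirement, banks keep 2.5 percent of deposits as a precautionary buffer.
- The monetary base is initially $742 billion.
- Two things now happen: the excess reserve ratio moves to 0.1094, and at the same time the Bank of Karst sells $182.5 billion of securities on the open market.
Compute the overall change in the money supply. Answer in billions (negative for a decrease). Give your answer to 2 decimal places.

Before: m₁ = (1 + 0.3047) / (0.27 + 0.025 + 0.3047) ≈ 2.175588, MB₁ = 742, so M₁ = 2.175588 × 742 ≈ 1614.2863 billion.
After: m₂ = (1 + 0.3047) / (0.27 + 0.1094 + 0.3047) ≈ 1.907177, MB₂ = 742 − 182.5 = 559.5, so M₂ = 1.907177 × 559.5 ≈ 1067.0655 billion.
ΔM = M₂ − M₁ = 1067.0655 − 1614.2863 = -547.2208 billion.

-547.22 billion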